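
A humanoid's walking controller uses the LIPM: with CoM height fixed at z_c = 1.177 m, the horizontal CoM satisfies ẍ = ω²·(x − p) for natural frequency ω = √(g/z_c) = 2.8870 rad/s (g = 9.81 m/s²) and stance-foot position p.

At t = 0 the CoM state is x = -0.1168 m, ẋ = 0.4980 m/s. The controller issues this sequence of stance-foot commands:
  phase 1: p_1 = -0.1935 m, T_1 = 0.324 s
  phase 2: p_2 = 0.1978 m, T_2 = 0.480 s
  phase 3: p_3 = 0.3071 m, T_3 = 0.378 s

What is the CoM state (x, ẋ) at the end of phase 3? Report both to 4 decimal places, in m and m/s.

x = 1.5588, ẋ = 3.8235

phase 1: p=-0.1935, T=0.324, ωT=0.935388, cosh=1.470318, sinh=1.077884; start (x,ẋ)=(-0.116800, 0.498000) → end (x,ẋ)=(0.105206, 0.970897)
phase 2: p=0.1978, T=0.480, ωT=1.385760, cosh=2.123998, sinh=1.873865; start (x,ẋ)=(0.105206, 0.970897) → end (x,ẋ)=(0.631310, 1.561263)
phase 3: p=0.3071, T=0.378, ωT=1.091286, cosh=1.656943, sinh=1.321159; start (x,ẋ)=(0.631310, 1.561263) → end (x,ẋ)=(1.558767, 3.823519)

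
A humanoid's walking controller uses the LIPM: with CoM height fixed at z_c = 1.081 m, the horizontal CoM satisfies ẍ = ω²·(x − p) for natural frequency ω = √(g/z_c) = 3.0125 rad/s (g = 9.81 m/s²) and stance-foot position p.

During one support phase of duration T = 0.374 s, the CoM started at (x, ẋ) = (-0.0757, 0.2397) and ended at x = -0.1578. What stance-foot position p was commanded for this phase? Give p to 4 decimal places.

p = 0.1967

ωT = 3.0125·0.374 = 1.126675; cosh(ωT) = 1.704745, sinh(ωT) = 1.380636
x(T) = p + (x₀−p)·cosh(ωT) + (ẋ₀/ω)·sinh(ωT) ⇒ p·(1 − cosh) = x(T) − x₀·cosh − (ẋ₀/ω)·sinh
numerator   = -0.1578 − (-0.0757)·1.704745 − (0.2397/3.0125)·1.380636 = -0.138606
denominator = 1 − 1.704745 = -0.704745
p = -0.138606 / -0.704745 = 0.1967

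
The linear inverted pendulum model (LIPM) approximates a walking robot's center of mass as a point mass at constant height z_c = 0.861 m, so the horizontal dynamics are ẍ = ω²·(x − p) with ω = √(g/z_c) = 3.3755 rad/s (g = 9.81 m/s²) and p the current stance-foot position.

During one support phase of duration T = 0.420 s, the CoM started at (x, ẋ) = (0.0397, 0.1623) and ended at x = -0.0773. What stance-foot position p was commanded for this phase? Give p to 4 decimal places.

ωT = 3.3755·0.420 = 1.417710; cosh(ωT) = 2.184963, sinh(ωT) = 1.942695
x(T) = p + (x₀−p)·cosh(ωT) + (ẋ₀/ω)·sinh(ωT) ⇒ p·(1 − cosh) = x(T) − x₀·cosh − (ẋ₀/ω)·sinh
numerator   = -0.0773 − (0.0397)·2.184963 − (0.1623/3.3755)·1.942695 = -0.257451
denominator = 1 − 2.184963 = -1.184963
p = -0.257451 / -1.184963 = 0.2173

p = 0.2173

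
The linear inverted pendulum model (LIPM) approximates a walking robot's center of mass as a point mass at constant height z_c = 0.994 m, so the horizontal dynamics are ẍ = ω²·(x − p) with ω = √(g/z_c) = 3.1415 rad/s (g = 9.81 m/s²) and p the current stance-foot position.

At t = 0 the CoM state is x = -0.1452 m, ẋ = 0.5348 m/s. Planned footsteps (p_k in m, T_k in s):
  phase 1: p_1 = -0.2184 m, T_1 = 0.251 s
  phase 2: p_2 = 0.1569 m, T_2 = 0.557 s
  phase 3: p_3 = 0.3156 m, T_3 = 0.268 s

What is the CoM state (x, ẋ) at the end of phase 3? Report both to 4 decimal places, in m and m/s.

phase 1: p=-0.2184, T=0.251, ωT=0.788517, cosh=1.327324, sinh=0.872806; start (x,ẋ)=(-0.145200, 0.534800) → end (x,ẋ)=(0.027344, 0.910562)
phase 2: p=0.1569, T=0.557, ωT=1.749816, cosh=2.963674, sinh=2.789868; start (x,ẋ)=(0.027344, 0.910562) → end (x,ẋ)=(0.581580, 1.563132)
phase 3: p=0.3156, T=0.268, ωT=0.841922, cosh=1.375852, sinh=0.944971; start (x,ẋ)=(0.581580, 1.563132) → end (x,ẋ)=(1.151743, 2.940233)

x = 1.1517, ẋ = 2.9402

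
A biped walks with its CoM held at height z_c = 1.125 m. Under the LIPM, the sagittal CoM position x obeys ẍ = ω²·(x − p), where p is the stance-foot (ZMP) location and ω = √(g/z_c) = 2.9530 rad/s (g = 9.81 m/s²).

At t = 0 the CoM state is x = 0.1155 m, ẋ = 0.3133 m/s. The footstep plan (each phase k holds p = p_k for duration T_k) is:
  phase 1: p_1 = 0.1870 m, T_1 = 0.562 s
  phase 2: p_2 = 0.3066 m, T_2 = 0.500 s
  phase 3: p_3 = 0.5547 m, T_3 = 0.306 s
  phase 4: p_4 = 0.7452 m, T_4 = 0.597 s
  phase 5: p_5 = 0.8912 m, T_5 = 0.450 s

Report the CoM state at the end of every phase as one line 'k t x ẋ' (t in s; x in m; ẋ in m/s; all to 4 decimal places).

phase 1: p=0.1870, T=0.562, ωT=1.659586, cosh=2.723676, sinh=2.533458; start (x,ẋ)=(0.115500, 0.313300) → end (x,ẋ)=(0.261046, 0.318415)
phase 2: p=0.3066, T=0.500, ωT=1.476500, cosh=2.303017, sinh=2.074581; start (x,ẋ)=(0.261046, 0.318415) → end (x,ẋ)=(0.425384, 0.454237)
phase 3: p=0.5547, T=0.306, ωT=0.903618, cosh=1.436810, sinh=1.031708; start (x,ẋ)=(0.425384, 0.454237) → end (x,ẋ)=(0.527598, 0.258675)
phase 4: p=0.7452, T=0.597, ωT=1.762941, cosh=3.000548, sinh=2.829009; start (x,ẋ)=(0.527598, 0.258675) → end (x,ẋ)=(0.340089, -1.041693)
phase 5: p=0.8912, T=0.450, ωT=1.328850, cosh=2.020740, sinh=1.755958; start (x,ẋ)=(0.340089, -1.041693) → end (x,ẋ)=(-0.841880, -4.962692)

1 0.5620 0.2610 0.3184
2 1.0620 0.4254 0.4542
3 1.3680 0.5276 0.2587
4 1.9650 0.3401 -1.0417
5 2.4150 -0.8419 -4.9627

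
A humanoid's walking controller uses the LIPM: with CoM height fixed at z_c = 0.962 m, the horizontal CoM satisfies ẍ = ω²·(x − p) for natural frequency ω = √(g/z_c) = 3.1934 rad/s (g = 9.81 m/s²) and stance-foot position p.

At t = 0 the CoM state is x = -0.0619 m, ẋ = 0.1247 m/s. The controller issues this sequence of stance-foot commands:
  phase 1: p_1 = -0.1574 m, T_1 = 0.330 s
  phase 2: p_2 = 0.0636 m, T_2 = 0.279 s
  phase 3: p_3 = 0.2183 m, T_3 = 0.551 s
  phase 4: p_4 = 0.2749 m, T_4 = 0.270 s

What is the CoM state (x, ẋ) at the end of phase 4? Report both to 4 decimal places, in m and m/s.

x = 1.8895, ẋ = 5.2873

phase 1: p=-0.1574, T=0.330, ωT=1.053822, cosh=1.608598, sinh=1.259996; start (x,ẋ)=(-0.061900, 0.124700) → end (x,ẋ)=(0.045423, 0.584853)
phase 2: p=0.0636, T=0.279, ωT=0.890959, cosh=1.423864, sinh=1.013601; start (x,ẋ)=(0.045423, 0.584853) → end (x,ẋ)=(0.223354, 0.773915)
phase 3: p=0.2183, T=0.551, ωT=1.759563, cosh=2.991010, sinh=2.818890; start (x,ẋ)=(0.223354, 0.773915) → end (x,ẋ)=(0.916569, 2.360280)
phase 4: p=0.2749, T=0.270, ωT=0.862218, cosh=1.395316, sinh=0.973092; start (x,ẋ)=(0.916569, 2.360280) → end (x,ẋ)=(1.889455, 5.287305)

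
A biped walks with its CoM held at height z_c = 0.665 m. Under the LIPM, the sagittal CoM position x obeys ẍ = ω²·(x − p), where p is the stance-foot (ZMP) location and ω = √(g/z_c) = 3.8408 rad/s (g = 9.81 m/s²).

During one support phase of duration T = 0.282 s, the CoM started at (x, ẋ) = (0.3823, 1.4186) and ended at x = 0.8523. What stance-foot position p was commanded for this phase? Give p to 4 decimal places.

p = 0.4024

ωT = 3.8408·0.282 = 1.083106; cosh(ωT) = 1.646191, sinh(ωT) = 1.307648
x(T) = p + (x₀−p)·cosh(ωT) + (ẋ₀/ω)·sinh(ωT) ⇒ p·(1 − cosh) = x(T) − x₀·cosh − (ẋ₀/ω)·sinh
numerator   = 0.8523 − (0.3823)·1.646191 − (1.4186/3.8408)·1.307648 = -0.260019
denominator = 1 − 1.646191 = -0.646191
p = -0.260019 / -0.646191 = 0.4024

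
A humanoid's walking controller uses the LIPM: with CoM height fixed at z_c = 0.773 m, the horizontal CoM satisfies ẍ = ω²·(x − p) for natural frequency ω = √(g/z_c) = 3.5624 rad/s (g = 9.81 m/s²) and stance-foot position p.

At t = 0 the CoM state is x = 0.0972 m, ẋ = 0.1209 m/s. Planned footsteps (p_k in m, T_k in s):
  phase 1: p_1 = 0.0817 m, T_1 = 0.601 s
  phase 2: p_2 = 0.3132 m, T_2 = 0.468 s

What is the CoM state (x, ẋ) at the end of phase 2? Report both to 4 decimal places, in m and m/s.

x = 0.7920, ẋ = 1.8630

phase 1: p=0.0817, T=0.601, ωT=2.141002, cosh=4.312749, sinh=4.195212; start (x,ẋ)=(0.097200, 0.120900) → end (x,ẋ)=(0.290924, 0.753059)
phase 2: p=0.3132, T=0.468, ωT=1.667203, cosh=2.743053, sinh=2.554279; start (x,ẋ)=(0.290924, 0.753059) → end (x,ẋ)=(0.792047, 1.862983)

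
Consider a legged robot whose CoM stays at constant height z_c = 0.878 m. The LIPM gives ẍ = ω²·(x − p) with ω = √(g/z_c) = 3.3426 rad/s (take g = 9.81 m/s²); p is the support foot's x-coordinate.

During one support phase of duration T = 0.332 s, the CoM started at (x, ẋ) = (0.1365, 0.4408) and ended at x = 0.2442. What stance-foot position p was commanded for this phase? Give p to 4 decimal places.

ωT = 3.3426·0.332 = 1.109743; cosh(ωT) = 1.681611, sinh(ωT) = 1.351968
x(T) = p + (x₀−p)·cosh(ωT) + (ẋ₀/ω)·sinh(ωT) ⇒ p·(1 − cosh) = x(T) − x₀·cosh − (ẋ₀/ω)·sinh
numerator   = 0.2442 − (0.1365)·1.681611 − (0.4408/3.3426)·1.351968 = -0.163629
denominator = 1 − 1.681611 = -0.681611
p = -0.163629 / -0.681611 = 0.2401

p = 0.2401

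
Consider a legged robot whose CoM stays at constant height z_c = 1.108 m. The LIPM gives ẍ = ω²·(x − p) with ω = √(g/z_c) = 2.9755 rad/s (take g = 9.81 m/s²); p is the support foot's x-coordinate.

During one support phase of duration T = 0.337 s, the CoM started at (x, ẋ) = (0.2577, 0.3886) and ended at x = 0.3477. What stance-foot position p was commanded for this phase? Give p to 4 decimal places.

ωT = 2.9755·0.337 = 1.002744; cosh(ωT) = 1.546311, sinh(ωT) = 1.179439
x(T) = p + (x₀−p)·cosh(ωT) + (ẋ₀/ω)·sinh(ωT) ⇒ p·(1 − cosh) = x(T) − x₀·cosh − (ẋ₀/ω)·sinh
numerator   = 0.3477 − (0.2577)·1.546311 − (0.3886/2.9755)·1.179439 = -0.204819
denominator = 1 − 1.546311 = -0.546311
p = -0.204819 / -0.546311 = 0.3749

p = 0.3749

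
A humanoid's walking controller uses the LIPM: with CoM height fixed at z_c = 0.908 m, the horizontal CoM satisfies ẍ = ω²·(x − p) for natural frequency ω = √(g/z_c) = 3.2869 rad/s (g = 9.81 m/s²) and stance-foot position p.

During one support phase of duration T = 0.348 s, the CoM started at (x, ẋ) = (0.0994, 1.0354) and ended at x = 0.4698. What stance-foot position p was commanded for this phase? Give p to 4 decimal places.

p = 0.2007

ωT = 3.2869·0.348 = 1.143841; cosh(ωT) = 1.728697, sinh(ωT) = 1.410105
x(T) = p + (x₀−p)·cosh(ωT) + (ẋ₀/ω)·sinh(ωT) ⇒ p·(1 − cosh) = x(T) − x₀·cosh − (ẋ₀/ω)·sinh
numerator   = 0.4698 − (0.0994)·1.728697 − (1.0354/3.2869)·1.410105 = -0.146227
denominator = 1 − 1.728697 = -0.728697
p = -0.146227 / -0.728697 = 0.2007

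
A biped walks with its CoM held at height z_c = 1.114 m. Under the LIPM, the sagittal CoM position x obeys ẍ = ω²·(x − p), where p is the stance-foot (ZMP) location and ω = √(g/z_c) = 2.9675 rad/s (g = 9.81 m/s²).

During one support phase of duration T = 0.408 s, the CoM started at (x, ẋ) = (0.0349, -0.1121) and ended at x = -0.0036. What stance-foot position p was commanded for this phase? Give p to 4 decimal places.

p = 0.0116

ωT = 2.9675·0.408 = 1.210740; cosh(ωT) = 1.826972, sinh(ωT) = 1.528995
x(T) = p + (x₀−p)·cosh(ωT) + (ẋ₀/ω)·sinh(ωT) ⇒ p·(1 − cosh) = x(T) − x₀·cosh − (ẋ₀/ω)·sinh
numerator   = -0.0036 − (0.0349)·1.826972 − (-0.1121/2.9675)·1.528995 = -0.009602
denominator = 1 − 1.826972 = -0.826972
p = -0.009602 / -0.826972 = 0.0116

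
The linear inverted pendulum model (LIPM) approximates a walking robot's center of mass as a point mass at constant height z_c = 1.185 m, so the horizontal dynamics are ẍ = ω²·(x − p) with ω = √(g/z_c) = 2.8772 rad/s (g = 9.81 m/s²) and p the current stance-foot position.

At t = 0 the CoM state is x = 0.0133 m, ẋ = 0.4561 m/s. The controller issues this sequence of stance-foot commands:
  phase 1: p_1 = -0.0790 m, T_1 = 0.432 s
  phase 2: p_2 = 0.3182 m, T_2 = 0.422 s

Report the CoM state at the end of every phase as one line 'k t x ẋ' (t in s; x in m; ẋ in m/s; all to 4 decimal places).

phase 1: p=-0.0790, T=0.432, ωT=1.242950, cosh=1.877178, sinh=1.588646; start (x,ẋ)=(0.013300, 0.456100) → end (x,ẋ)=(0.346099, 1.278071)
phase 2: p=0.3182, T=0.422, ωT=1.214178, cosh=1.832240, sinh=1.535286; start (x,ẋ)=(0.346099, 1.278071) → end (x,ẋ)=(1.051302, 2.464972)

1 0.4320 0.3461 1.2781
2 0.8540 1.0513 2.4650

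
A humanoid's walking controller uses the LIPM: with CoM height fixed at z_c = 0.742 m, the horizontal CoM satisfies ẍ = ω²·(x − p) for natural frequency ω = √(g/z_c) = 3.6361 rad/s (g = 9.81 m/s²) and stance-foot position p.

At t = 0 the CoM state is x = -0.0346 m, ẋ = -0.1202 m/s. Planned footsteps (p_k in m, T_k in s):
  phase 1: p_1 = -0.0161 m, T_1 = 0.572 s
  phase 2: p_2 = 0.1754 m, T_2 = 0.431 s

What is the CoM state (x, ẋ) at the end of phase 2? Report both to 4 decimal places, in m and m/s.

x = -1.2922, ẋ = -5.1924

phase 1: p=-0.0161, T=0.572, ωT=2.079849, cosh=4.064105, sinh=3.939156; start (x,ẋ)=(-0.034600, -0.120200) → end (x,ẋ)=(-0.221504, -0.753484)
phase 2: p=0.1754, T=0.431, ωT=1.567159, cosh=2.500825, sinh=2.292188; start (x,ẋ)=(-0.221504, -0.753484) → end (x,ẋ)=(-1.292182, -5.192379)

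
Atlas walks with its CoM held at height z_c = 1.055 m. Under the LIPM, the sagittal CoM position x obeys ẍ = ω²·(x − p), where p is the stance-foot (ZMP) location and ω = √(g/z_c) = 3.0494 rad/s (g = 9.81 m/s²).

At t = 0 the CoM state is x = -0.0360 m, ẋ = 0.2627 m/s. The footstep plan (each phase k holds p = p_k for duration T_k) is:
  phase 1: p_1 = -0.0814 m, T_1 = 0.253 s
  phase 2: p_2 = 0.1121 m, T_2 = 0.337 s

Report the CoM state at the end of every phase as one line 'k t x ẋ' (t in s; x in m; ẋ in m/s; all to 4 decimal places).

1 0.2530 0.0515 0.4626
2 0.5900 0.2013 0.5037

phase 1: p=-0.0814, T=0.253, ωT=0.771498, cosh=1.312662, sinh=0.850342; start (x,ẋ)=(-0.036000, 0.262700) → end (x,ẋ)=(0.051450, 0.462560)
phase 2: p=0.1121, T=0.337, ωT=1.027648, cosh=1.576166, sinh=1.218319; start (x,ẋ)=(0.051450, 0.462560) → end (x,ẋ)=(0.201311, 0.503749)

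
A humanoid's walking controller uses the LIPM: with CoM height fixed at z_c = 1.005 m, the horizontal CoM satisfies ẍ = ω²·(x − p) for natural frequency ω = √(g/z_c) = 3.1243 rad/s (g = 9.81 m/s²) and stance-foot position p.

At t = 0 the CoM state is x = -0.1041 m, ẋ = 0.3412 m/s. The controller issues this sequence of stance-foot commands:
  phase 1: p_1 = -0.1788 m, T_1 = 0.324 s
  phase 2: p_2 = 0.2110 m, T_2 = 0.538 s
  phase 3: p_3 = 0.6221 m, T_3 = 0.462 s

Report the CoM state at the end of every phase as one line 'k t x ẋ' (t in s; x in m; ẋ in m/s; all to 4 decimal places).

1 0.3240 0.0680 0.8102
2 0.8620 0.4858 1.0926
3 1.3240 1.0166 1.5911

phase 1: p=-0.1788, T=0.324, ωT=1.012273, cosh=1.557621, sinh=1.194229; start (x,ẋ)=(-0.104100, 0.341200) → end (x,ẋ)=(0.067974, 0.810176)
phase 2: p=0.2110, T=0.538, ωT=1.680873, cosh=2.778228, sinh=2.592017; start (x,ẋ)=(0.067974, 0.810176) → end (x,ẋ)=(0.485788, 1.092595)
phase 3: p=0.6221, T=0.462, ωT=1.443427, cosh=2.235650, sinh=1.999533; start (x,ẋ)=(0.485788, 1.092595) → end (x,ẋ)=(1.016609, 1.591102)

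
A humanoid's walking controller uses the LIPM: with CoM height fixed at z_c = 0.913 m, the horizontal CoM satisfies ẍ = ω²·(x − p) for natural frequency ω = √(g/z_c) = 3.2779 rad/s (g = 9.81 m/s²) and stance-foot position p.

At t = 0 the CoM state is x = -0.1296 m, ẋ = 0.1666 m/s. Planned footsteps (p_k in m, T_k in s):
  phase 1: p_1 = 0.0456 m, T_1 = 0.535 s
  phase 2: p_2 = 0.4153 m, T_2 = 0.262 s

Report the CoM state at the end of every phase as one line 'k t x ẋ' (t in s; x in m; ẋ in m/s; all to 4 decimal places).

1 0.5350 -0.3331 -1.1132
2 0.7970 -0.9554 -3.9253

phase 1: p=0.0456, T=0.535, ωT=1.753677, cosh=2.974467, sinh=2.801331; start (x,ẋ)=(-0.129600, 0.166600) → end (x,ẋ)=(-0.333148, -1.113225)
phase 2: p=0.4153, T=0.262, ωT=0.858810, cosh=1.392008, sinh=0.968342; start (x,ẋ)=(-0.333148, -1.113225) → end (x,ẋ)=(-0.955410, -3.925289)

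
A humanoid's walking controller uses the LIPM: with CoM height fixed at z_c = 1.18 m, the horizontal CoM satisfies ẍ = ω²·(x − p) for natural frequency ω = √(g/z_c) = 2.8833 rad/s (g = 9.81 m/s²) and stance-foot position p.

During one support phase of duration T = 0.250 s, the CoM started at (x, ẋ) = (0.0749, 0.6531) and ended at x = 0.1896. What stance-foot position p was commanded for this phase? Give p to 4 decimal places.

ωT = 2.8833·0.250 = 0.720825; cosh(ωT) = 1.271240, sinh(ωT) = 0.784889
x(T) = p + (x₀−p)·cosh(ωT) + (ẋ₀/ω)·sinh(ωT) ⇒ p·(1 − cosh) = x(T) − x₀·cosh − (ẋ₀/ω)·sinh
numerator   = 0.1896 − (0.0749)·1.271240 − (0.6531/2.8833)·0.784889 = -0.083402
denominator = 1 − 1.271240 = -0.271240
p = -0.083402 / -0.271240 = 0.3075

p = 0.3075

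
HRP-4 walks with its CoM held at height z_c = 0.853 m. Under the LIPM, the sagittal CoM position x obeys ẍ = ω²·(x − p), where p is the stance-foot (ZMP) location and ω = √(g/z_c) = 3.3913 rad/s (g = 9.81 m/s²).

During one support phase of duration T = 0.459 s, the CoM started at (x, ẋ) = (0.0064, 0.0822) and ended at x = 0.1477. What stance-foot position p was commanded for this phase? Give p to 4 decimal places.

p = -0.0521

ωT = 3.3913·0.459 = 1.556607; cosh(ωT) = 2.476775, sinh(ωT) = 2.265925
x(T) = p + (x₀−p)·cosh(ωT) + (ẋ₀/ω)·sinh(ωT) ⇒ p·(1 − cosh) = x(T) − x₀·cosh − (ẋ₀/ω)·sinh
numerator   = 0.1477 − (0.0064)·2.476775 − (0.0822/3.3913)·2.265925 = 0.076926
denominator = 1 − 2.476775 = -1.476775
p = 0.076926 / -1.476775 = -0.0521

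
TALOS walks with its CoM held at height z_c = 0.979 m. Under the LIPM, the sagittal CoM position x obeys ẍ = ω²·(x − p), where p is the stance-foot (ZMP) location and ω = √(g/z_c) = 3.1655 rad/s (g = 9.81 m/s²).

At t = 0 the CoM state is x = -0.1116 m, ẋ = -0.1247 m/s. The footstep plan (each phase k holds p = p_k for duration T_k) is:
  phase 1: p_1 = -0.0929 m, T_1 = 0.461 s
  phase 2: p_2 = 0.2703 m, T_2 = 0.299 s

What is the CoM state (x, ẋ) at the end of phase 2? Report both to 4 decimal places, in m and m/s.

phase 1: p=-0.0929, T=0.461, ωT=1.459296, cosh=2.267663, sinh=2.035264; start (x,ẋ)=(-0.111600, -0.124700) → end (x,ẋ)=(-0.215481, -0.403255)
phase 2: p=0.2703, T=0.299, ωT=0.946485, cosh=1.482369, sinh=1.094266; start (x,ẋ)=(-0.215481, -0.403255) → end (x,ẋ)=(-0.589207, -2.280471)

x = -0.5892, ẋ = -2.2805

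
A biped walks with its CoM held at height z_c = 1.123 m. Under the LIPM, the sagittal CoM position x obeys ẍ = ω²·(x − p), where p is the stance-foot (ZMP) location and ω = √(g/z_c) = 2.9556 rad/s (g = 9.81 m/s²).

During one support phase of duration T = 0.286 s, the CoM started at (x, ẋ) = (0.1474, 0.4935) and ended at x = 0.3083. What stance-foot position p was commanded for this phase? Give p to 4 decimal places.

ωT = 2.9556·0.286 = 0.845302; cosh(ωT) = 1.379054, sinh(ωT) = 0.949626
x(T) = p + (x₀−p)·cosh(ωT) + (ẋ₀/ω)·sinh(ωT) ⇒ p·(1 − cosh) = x(T) − x₀·cosh − (ẋ₀/ω)·sinh
numerator   = 0.3083 − (0.1474)·1.379054 − (0.4935/2.9556)·0.949626 = -0.053533
denominator = 1 − 1.379054 = -0.379054
p = -0.053533 / -0.379054 = 0.1412

p = 0.1412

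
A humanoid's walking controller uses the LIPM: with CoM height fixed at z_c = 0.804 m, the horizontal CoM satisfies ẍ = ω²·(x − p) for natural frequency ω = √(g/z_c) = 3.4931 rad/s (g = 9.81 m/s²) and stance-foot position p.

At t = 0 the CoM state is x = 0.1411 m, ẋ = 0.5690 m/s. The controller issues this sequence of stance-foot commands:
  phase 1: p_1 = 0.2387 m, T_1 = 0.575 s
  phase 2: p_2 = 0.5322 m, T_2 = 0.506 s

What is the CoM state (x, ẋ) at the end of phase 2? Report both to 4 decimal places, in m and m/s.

x = 1.0695, ẋ = 2.0729

phase 1: p=0.2387, T=0.575, ωT=2.008532, cosh=3.793279, sinh=3.659094; start (x,ẋ)=(0.141100, 0.569000) → end (x,ẋ)=(0.464515, 0.910894)
phase 2: p=0.5322, T=0.506, ωT=1.767509, cosh=3.013501, sinh=2.842744; start (x,ẋ)=(0.464515, 0.910894) → end (x,ẋ)=(1.069532, 2.072869)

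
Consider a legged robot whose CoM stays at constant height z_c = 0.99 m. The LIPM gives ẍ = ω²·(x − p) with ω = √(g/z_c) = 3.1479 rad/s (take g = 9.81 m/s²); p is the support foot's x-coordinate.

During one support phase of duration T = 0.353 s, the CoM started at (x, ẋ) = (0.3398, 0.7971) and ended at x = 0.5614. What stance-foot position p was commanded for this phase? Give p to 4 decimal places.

ωT = 3.1479·0.353 = 1.111209; cosh(ωT) = 1.683595, sinh(ωT) = 1.354434
x(T) = p + (x₀−p)·cosh(ωT) + (ẋ₀/ω)·sinh(ωT) ⇒ p·(1 − cosh) = x(T) − x₀·cosh − (ẋ₀/ω)·sinh
numerator   = 0.5614 − (0.3398)·1.683595 − (0.7971/3.1479)·1.354434 = -0.353650
denominator = 1 − 1.683595 = -0.683595
p = -0.353650 / -0.683595 = 0.5173

p = 0.5173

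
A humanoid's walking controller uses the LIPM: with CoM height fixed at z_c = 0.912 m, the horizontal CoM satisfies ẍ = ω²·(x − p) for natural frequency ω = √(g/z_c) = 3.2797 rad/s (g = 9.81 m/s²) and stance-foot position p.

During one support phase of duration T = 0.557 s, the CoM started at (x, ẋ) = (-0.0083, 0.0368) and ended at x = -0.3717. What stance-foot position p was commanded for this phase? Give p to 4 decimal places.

ωT = 3.2797·0.557 = 1.826793; cosh(ωT) = 3.187427, sinh(ωT) = 3.026499
x(T) = p + (x₀−p)·cosh(ωT) + (ẋ₀/ω)·sinh(ωT) ⇒ p·(1 − cosh) = x(T) − x₀·cosh − (ẋ₀/ω)·sinh
numerator   = -0.3717 − (-0.0083)·3.187427 − (0.0368/3.2797)·3.026499 = -0.379203
denominator = 1 − 3.187427 = -2.187427
p = -0.379203 / -2.187427 = 0.1734

p = 0.1734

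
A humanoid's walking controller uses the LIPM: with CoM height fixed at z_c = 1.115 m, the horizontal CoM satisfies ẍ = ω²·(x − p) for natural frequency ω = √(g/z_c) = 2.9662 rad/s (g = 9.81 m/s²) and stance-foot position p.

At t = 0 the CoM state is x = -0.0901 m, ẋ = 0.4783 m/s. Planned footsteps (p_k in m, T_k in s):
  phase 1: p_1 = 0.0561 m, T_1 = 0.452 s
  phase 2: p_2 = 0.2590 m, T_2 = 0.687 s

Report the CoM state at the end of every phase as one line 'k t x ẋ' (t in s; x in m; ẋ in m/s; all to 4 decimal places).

1 0.4520 0.0446 0.2046
2 1.1390 -0.3173 -1.5998

phase 1: p=0.0561, T=0.452, ωT=1.340722, cosh=2.041730, sinh=1.780073; start (x,ẋ)=(-0.090100, 0.478300) → end (x,ẋ)=(0.044636, 0.204616)
phase 2: p=0.2590, T=0.687, ωT=2.037779, cosh=3.901934, sinh=3.771616; start (x,ẋ)=(0.044636, 0.204616) → end (x,ẋ)=(-0.317259, -1.599772)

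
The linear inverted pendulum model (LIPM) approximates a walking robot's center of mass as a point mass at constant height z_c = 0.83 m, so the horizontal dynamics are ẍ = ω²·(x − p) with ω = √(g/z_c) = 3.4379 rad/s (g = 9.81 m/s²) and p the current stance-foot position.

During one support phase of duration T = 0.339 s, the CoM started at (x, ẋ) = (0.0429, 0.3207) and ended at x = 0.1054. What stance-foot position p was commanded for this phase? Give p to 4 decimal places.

p = 0.1384

ωT = 3.4379·0.339 = 1.165448; cosh(ωT) = 1.759571, sinh(ωT) = 1.447788
x(T) = p + (x₀−p)·cosh(ωT) + (ẋ₀/ω)·sinh(ωT) ⇒ p·(1 − cosh) = x(T) − x₀·cosh − (ẋ₀/ω)·sinh
numerator   = 0.1054 − (0.0429)·1.759571 − (0.3207/3.4379)·1.447788 = -0.105141
denominator = 1 − 1.759571 = -0.759571
p = -0.105141 / -0.759571 = 0.1384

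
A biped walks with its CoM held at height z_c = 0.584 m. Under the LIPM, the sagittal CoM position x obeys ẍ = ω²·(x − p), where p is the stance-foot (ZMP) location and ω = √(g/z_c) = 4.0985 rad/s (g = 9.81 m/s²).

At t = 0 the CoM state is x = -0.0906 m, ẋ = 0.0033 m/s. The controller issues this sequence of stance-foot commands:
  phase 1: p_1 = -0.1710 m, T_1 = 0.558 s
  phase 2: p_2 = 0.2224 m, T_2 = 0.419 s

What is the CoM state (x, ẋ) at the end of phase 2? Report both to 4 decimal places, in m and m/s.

phase 1: p=-0.1710, T=0.558, ωT=2.286963, cosh=4.973284, sinh=4.871709; start (x,ẋ)=(-0.090600, 0.003300) → end (x,ẋ)=(0.232775, 1.621735)
phase 2: p=0.2224, T=0.419, ωT=1.717271, cosh=2.874434, sinh=2.694878; start (x,ẋ)=(0.232775, 1.621735) → end (x,ẋ)=(1.318557, 4.776155)

x = 1.3186, ẋ = 4.7762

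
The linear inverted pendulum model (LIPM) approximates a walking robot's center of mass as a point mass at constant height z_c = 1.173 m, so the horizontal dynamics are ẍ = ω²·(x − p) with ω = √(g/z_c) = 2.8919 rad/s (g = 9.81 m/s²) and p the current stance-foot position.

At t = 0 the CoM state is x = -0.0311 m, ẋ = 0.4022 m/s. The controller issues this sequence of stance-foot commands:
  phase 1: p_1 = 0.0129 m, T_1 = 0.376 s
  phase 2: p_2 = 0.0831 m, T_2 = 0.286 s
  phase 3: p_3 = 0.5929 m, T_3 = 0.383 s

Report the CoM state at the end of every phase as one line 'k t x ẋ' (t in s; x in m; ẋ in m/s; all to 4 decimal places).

phase 1: p=0.0129, T=0.376, ωT=1.087354, cosh=1.651761, sinh=1.314654; start (x,ẋ)=(-0.031100, 0.402200) → end (x,ẋ)=(0.123062, 0.497057)
phase 2: p=0.0831, T=0.286, ωT=0.827083, cosh=1.361981, sinh=0.924658; start (x,ẋ)=(0.123062, 0.497057) → end (x,ẋ)=(0.296457, 0.783842)
phase 3: p=0.5929, T=0.383, ωT=1.107598, cosh=1.678715, sinh=1.348363; start (x,ẋ)=(0.296457, 0.783842) → end (x,ẋ)=(0.460727, 0.159918)

1 0.3760 0.1231 0.4971
2 0.6620 0.2965 0.7838
3 1.0450 0.4607 0.1599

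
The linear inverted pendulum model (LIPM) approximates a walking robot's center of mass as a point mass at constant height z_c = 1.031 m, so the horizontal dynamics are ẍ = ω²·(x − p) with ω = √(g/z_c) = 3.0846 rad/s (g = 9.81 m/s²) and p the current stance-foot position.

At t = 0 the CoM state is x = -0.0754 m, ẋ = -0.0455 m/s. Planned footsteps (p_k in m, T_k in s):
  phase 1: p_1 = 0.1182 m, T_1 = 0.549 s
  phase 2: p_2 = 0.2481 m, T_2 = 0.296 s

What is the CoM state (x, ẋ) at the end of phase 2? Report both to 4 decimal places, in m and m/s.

phase 1: p=0.1182, T=0.549, ωT=1.693445, cosh=2.811035, sinh=2.627150; start (x,ẋ)=(-0.075400, -0.045500) → end (x,ẋ)=(-0.464769, -1.696780)
phase 2: p=0.2481, T=0.296, ωT=0.913042, cosh=1.446596, sinh=1.045294; start (x,ẋ)=(-0.464769, -1.696780) → end (x,ẋ)=(-1.358130, -4.753068)

x = -1.3581, ẋ = -4.7531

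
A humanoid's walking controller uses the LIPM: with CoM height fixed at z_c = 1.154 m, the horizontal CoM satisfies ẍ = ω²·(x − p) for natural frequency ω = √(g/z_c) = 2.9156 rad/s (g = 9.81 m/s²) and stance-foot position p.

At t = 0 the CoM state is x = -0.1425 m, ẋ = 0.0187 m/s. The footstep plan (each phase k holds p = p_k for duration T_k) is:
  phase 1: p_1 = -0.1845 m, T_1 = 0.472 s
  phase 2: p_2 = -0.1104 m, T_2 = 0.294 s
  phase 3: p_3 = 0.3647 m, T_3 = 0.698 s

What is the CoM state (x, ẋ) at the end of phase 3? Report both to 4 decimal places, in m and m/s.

x = -0.4257, ẋ = -2.1128

phase 1: p=-0.1845, T=0.472, ωT=1.376163, cosh=2.106113, sinh=1.853567; start (x,ẋ)=(-0.142500, 0.018700) → end (x,ẋ)=(-0.084155, 0.266363)
phase 2: p=-0.1104, T=0.294, ωT=0.857186, cosh=1.390438, sinh=0.966083; start (x,ẋ)=(-0.084155, 0.266363) → end (x,ẋ)=(0.014352, 0.444286)
phase 3: p=0.3647, T=0.698, ωT=2.035089, cosh=3.891800, sinh=3.761131; start (x,ẋ)=(0.014352, 0.444286) → end (x,ẋ)=(-0.425656, -2.112831)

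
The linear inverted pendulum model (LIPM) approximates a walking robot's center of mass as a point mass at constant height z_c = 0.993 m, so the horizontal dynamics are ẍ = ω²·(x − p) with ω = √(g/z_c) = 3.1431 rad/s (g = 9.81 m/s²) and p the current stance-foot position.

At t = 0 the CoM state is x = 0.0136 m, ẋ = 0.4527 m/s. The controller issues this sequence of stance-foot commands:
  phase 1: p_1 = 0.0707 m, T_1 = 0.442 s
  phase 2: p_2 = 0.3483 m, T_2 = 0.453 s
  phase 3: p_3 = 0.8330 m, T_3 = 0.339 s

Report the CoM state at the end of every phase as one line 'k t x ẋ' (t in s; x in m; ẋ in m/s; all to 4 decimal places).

phase 1: p=0.0707, T=0.442, ωT=1.389250, cosh=2.130551, sinh=1.881289; start (x,ẋ)=(0.013600, 0.452700) → end (x,ẋ)=(0.220007, 0.626864)
phase 2: p=0.3483, T=0.453, ωT=1.423824, cosh=2.196882, sinh=1.956090; start (x,ẋ)=(0.220007, 0.626864) → end (x,ẋ)=(0.456581, 0.588377)
phase 3: p=0.8330, T=0.339, ωT=1.065511, cosh=1.623437, sinh=1.278885; start (x,ẋ)=(0.456581, 0.588377) → end (x,ẋ)=(0.461310, -0.557884)

1 0.4420 0.2200 0.6269
2 0.8950 0.4566 0.5884
3 1.2340 0.4613 -0.5579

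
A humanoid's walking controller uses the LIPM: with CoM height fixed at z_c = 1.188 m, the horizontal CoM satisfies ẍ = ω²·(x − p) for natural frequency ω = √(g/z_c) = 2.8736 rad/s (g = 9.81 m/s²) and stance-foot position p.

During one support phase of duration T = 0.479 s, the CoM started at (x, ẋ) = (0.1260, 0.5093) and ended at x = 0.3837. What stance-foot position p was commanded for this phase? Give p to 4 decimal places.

p = 0.1901

ωT = 2.8736·0.479 = 1.376454; cosh(ωT) = 2.106653, sinh(ωT) = 1.854181
x(T) = p + (x₀−p)·cosh(ωT) + (ẋ₀/ω)·sinh(ωT) ⇒ p·(1 − cosh) = x(T) − x₀·cosh − (ẋ₀/ω)·sinh
numerator   = 0.3837 − (0.1260)·2.106653 − (0.5093/2.8736)·1.854181 = -0.210362
denominator = 1 − 2.106653 = -1.106653
p = -0.210362 / -1.106653 = 0.1901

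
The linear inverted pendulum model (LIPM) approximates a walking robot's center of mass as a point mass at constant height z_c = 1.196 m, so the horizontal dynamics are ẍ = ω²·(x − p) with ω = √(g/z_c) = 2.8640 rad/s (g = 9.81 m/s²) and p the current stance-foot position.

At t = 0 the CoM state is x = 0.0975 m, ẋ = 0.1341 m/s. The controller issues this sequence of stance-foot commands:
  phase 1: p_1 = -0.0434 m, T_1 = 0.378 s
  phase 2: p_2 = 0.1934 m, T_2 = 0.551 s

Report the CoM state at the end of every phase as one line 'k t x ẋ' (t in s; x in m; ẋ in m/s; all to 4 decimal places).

phase 1: p=-0.0434, T=0.378, ωT=1.082592, cosh=1.645519, sinh=1.306803; start (x,ẋ)=(0.097500, 0.134100) → end (x,ẋ)=(0.249642, 0.748008)
phase 2: p=0.1934, T=0.551, ωT=1.578064, cosh=2.525970, sinh=2.319596; start (x,ẋ)=(0.249642, 0.748008) → end (x,ẋ)=(0.941287, 2.263077)

1 0.3780 0.2496 0.7480
2 0.9290 0.9413 2.2631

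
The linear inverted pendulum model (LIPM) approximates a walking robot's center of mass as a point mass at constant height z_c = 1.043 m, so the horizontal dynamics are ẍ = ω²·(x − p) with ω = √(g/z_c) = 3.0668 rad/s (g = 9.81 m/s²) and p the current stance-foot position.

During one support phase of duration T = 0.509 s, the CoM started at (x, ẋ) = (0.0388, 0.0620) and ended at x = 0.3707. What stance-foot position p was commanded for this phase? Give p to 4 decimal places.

p = -0.1535

ωT = 3.0668·0.509 = 1.561001; cosh(ωT) = 2.486757, sinh(ωT) = 2.276831
x(T) = p + (x₀−p)·cosh(ωT) + (ẋ₀/ω)·sinh(ωT) ⇒ p·(1 − cosh) = x(T) − x₀·cosh − (ẋ₀/ω)·sinh
numerator   = 0.3707 − (0.0388)·2.486757 − (0.0620/3.0668)·2.276831 = 0.228184
denominator = 1 − 2.486757 = -1.486757
p = 0.228184 / -1.486757 = -0.1535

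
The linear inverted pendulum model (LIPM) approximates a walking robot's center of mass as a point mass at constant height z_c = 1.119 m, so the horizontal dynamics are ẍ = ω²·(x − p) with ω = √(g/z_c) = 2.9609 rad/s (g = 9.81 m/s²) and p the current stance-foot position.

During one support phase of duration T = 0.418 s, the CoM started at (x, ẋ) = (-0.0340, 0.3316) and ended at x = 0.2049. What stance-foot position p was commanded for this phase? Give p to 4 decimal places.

ωT = 2.9609·0.418 = 1.237656; cosh(ωT) = 1.868793, sinh(ωT) = 1.578730
x(T) = p + (x₀−p)·cosh(ωT) + (ẋ₀/ω)·sinh(ωT) ⇒ p·(1 − cosh) = x(T) − x₀·cosh − (ẋ₀/ω)·sinh
numerator   = 0.2049 − (-0.0340)·1.868793 − (0.3316/2.9609)·1.578730 = 0.091632
denominator = 1 − 1.868793 = -0.868793
p = 0.091632 / -0.868793 = -0.1055

p = -0.1055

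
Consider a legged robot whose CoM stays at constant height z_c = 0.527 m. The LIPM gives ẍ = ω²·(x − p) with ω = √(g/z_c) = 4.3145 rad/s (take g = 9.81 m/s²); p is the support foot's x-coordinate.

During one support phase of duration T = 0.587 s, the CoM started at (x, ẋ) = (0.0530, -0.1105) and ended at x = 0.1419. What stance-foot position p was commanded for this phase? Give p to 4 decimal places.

ωT = 4.3145·0.587 = 2.532611; cosh(ωT) = 6.332892, sinh(ωT) = 6.253441
x(T) = p + (x₀−p)·cosh(ωT) + (ẋ₀/ω)·sinh(ωT) ⇒ p·(1 − cosh) = x(T) − x₀·cosh − (ẋ₀/ω)·sinh
numerator   = 0.1419 − (0.0530)·6.332892 − (-0.1105/4.3145)·6.253441 = -0.033584
denominator = 1 − 6.332892 = -5.332892
p = -0.033584 / -5.332892 = 0.0063

p = 0.0063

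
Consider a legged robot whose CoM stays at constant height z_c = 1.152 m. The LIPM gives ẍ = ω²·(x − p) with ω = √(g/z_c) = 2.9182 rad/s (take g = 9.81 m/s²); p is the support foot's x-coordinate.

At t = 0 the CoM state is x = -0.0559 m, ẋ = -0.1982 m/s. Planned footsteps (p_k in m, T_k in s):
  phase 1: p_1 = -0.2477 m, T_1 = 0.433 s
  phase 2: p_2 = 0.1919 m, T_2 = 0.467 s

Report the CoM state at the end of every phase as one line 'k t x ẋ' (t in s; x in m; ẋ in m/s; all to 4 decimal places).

1 0.4330 0.0082 0.5324
2 0.9000 0.1425 0.1293

phase 1: p=-0.2477, T=0.433, ωT=1.263581, cosh=1.910354, sinh=1.627714; start (x,ẋ)=(-0.055900, -0.198200) → end (x,ẋ)=(0.008154, 0.532417)
phase 2: p=0.1919, T=0.467, ωT=1.362799, cosh=2.081529, sinh=1.825586; start (x,ẋ)=(0.008154, 0.532417) → end (x,ẋ)=(0.142500, 0.129347)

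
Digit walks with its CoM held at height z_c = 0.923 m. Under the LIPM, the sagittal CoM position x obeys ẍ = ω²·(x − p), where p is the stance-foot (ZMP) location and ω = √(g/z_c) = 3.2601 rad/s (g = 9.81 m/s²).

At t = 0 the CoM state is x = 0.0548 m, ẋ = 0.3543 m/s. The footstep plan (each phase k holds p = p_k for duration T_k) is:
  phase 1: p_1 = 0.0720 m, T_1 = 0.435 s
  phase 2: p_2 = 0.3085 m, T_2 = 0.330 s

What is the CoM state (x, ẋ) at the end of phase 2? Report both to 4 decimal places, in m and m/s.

x = 0.4701, ẋ = 0.8236

phase 1: p=0.0720, T=0.435, ωT=1.418144, cosh=2.185805, sinh=1.943642; start (x,ẋ)=(0.054800, 0.354300) → end (x,ẋ)=(0.245635, 0.665444)
phase 2: p=0.3085, T=0.330, ωT=1.075833, cosh=1.636724, sinh=1.295711; start (x,ẋ)=(0.245635, 0.665444) → end (x,ẋ)=(0.470084, 0.823595)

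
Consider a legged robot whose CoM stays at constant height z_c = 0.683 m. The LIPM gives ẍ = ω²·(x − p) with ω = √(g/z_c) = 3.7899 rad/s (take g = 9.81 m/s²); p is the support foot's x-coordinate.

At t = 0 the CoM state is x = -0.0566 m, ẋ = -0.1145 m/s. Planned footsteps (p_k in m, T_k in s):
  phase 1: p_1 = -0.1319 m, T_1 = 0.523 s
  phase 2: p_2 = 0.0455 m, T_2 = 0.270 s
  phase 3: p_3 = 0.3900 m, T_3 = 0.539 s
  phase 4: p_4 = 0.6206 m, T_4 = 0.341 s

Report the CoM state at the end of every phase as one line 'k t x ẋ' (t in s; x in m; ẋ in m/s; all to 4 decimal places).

1 0.5230 0.0390 0.5926
2 0.7930 0.2247 0.9010
3 1.3320 0.6432 1.1576
4 1.6730 1.1790 2.4106

phase 1: p=-0.1319, T=0.523, ωT=1.982118, cosh=3.697937, sinh=3.560160; start (x,ẋ)=(-0.056600, -0.114500) → end (x,ẋ)=(0.038996, 0.592583)
phase 2: p=0.0455, T=0.270, ωT=1.023273, cosh=1.570851, sinh=1.211435; start (x,ẋ)=(0.038996, 0.592583) → end (x,ẋ)=(0.224701, 0.900996)
phase 3: p=0.3900, T=0.539, ωT=2.042756, cosh=3.920753, sinh=3.791082; start (x,ẋ)=(0.224701, 0.900996) → end (x,ẋ)=(0.643179, 1.157590)
phase 4: p=0.6206, T=0.341, ωT=1.292356, cosh=1.957989, sinh=1.683366; start (x,ẋ)=(0.643179, 1.157590) → end (x,ẋ)=(1.178977, 2.410595)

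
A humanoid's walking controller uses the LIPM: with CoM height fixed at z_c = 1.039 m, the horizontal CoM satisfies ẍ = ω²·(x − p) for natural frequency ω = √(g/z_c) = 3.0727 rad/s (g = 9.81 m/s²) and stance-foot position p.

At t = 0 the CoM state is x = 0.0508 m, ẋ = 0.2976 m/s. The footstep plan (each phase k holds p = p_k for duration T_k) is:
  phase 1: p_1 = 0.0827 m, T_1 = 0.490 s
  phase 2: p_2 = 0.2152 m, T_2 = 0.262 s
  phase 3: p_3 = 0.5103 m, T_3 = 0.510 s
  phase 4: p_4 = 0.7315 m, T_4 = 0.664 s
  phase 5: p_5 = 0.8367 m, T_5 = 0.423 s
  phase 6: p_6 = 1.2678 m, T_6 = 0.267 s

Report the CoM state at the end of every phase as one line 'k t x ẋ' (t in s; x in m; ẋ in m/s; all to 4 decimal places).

1 0.4900 0.2148 0.4936
2 0.7520 0.3584 0.6613
3 1.2620 0.6237 0.5840
4 1.9260 1.0287 1.0321
5 2.3490 1.7853 3.0354
6 2.6160 2.8740 5.5715

phase 1: p=0.0827, T=0.490, ωT=1.505623, cosh=2.364420, sinh=2.142541; start (x,ẋ)=(0.050800, 0.297600) → end (x,ẋ)=(0.214786, 0.493641)
phase 2: p=0.2152, T=0.262, ωT=0.805047, cosh=1.341935, sinh=0.894868; start (x,ẋ)=(0.214786, 0.493641) → end (x,ẋ)=(0.358409, 0.661297)
phase 3: p=0.5103, T=0.510, ωT=1.567077, cosh=2.500637, sinh=2.291982; start (x,ẋ)=(0.358409, 0.661297) → end (x,ẋ)=(0.623749, 0.583960)
phase 4: p=0.7315, T=0.664, ωT=2.040273, cosh=3.911350, sinh=3.781357; start (x,ẋ)=(0.623749, 0.583960) → end (x,ẋ)=(1.028687, 1.032117)
phase 5: p=0.8367, T=0.423, ωT=1.299752, cosh=1.970493, sinh=1.697894; start (x,ẋ)=(1.028687, 1.032117) → end (x,ẋ)=(1.785330, 3.035399)
phase 6: p=1.2678, T=0.267, ωT=0.820411, cosh=1.355842, sinh=0.915591; start (x,ẋ)=(1.785330, 3.035399) → end (x,ẋ)=(2.873966, 5.571508)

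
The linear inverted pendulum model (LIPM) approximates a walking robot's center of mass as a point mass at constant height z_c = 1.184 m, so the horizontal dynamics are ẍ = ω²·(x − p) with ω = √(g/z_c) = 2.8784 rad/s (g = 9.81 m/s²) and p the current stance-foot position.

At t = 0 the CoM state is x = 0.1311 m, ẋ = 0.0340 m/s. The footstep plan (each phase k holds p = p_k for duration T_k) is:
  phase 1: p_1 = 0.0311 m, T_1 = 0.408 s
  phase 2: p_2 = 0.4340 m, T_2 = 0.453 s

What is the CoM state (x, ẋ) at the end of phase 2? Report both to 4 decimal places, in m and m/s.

phase 1: p=0.0311, T=0.408, ωT=1.174387, cosh=1.772584, sinh=1.463575; start (x,ẋ)=(0.131100, 0.034000) → end (x,ẋ)=(0.225646, 0.481543)
phase 2: p=0.4340, T=0.453, ωT=1.303915, cosh=1.977579, sinh=1.706112; start (x,ẋ)=(0.225646, 0.481543) → end (x,ẋ)=(0.307389, -0.070908)

x = 0.3074, ẋ = -0.0709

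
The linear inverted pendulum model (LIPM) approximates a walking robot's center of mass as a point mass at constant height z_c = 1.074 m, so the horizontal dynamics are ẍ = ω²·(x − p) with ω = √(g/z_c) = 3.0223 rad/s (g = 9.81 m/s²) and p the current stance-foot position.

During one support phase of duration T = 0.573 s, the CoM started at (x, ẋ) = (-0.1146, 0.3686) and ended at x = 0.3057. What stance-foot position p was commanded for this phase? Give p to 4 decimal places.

ωT = 3.0223·0.573 = 1.731778; cosh(ωT) = 2.913830, sinh(ωT) = 2.736861
x(T) = p + (x₀−p)·cosh(ωT) + (ẋ₀/ω)·sinh(ωT) ⇒ p·(1 − cosh) = x(T) − x₀·cosh − (ẋ₀/ω)·sinh
numerator   = 0.3057 − (-0.1146)·2.913830 − (0.3686/3.0223)·2.736861 = 0.305837
denominator = 1 − 2.913830 = -1.913830
p = 0.305837 / -1.913830 = -0.1598

p = -0.1598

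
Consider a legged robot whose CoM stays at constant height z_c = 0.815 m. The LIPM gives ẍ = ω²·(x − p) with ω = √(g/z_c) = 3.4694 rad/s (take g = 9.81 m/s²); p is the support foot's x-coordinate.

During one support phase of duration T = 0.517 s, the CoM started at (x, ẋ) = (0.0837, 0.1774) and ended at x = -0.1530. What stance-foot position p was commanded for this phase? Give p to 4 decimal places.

ωT = 3.4694·0.517 = 1.793680; cosh(ωT) = 3.088940, sinh(ωT) = 2.922593
x(T) = p + (x₀−p)·cosh(ωT) + (ẋ₀/ω)·sinh(ωT) ⇒ p·(1 − cosh) = x(T) − x₀·cosh − (ẋ₀/ω)·sinh
numerator   = -0.1530 − (0.0837)·3.088940 − (0.1774/3.4694)·2.922593 = -0.560985
denominator = 1 − 3.088940 = -2.088940
p = -0.560985 / -2.088940 = 0.2685

p = 0.2685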